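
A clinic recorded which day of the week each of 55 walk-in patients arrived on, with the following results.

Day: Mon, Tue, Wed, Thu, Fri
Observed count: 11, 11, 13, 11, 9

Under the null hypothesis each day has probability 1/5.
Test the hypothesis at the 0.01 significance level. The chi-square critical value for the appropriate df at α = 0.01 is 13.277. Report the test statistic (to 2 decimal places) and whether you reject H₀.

Expected count for each of the 5 categories: 55/5 = 11.
cat         O        E   (O−E)²/E
Mon        11       11      0.000
Tue        11       11      0.000
Wed        13       11      0.364
Thu        11       11      0.000
Fri         9       11      0.364
Sum = 0.73
df = 4. Since 0.73 < 13.277, we do not reject H₀.

0.73; do not reject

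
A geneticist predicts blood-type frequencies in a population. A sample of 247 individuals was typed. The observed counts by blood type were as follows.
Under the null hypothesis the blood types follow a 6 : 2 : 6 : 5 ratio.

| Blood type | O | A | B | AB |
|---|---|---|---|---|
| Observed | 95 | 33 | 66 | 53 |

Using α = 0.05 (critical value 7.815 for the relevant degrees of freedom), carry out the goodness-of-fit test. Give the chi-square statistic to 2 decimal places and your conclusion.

Ratio total = 19. Expected counts: 247×6/19 = 78, 247×2/19 = 26, 247×6/19 = 78, 247×5/19 = 65.
O: (95 − 78)²/78 = 289/78 = 3.705
A: (33 − 26)²/26 = 49/26 = 1.885
B: (66 − 78)²/78 = 144/78 = 1.846
AB: (53 − 65)²/65 = 144/65 = 2.215
Sum = 9.65
df = 3. Since 9.65 > 7.815, we reject H₀.

9.65; reject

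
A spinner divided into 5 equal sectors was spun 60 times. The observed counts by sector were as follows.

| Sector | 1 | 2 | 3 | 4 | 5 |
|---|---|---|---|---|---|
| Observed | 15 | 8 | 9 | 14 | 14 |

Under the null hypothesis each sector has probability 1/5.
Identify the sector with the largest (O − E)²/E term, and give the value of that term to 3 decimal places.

Expected count for each of the 5 categories: 60/5 = 12.
1: (15 − 12)²/12 = 9/12 = 0.7500
2: (8 − 12)²/12 = 16/12 = 1.3333
3: (9 − 12)²/12 = 9/12 = 0.7500
4: (14 − 12)²/12 = 4/12 = 0.3333
5: (14 − 12)²/12 = 4/12 = 0.3333
The largest term is for 2: 1.333.

2, 1.333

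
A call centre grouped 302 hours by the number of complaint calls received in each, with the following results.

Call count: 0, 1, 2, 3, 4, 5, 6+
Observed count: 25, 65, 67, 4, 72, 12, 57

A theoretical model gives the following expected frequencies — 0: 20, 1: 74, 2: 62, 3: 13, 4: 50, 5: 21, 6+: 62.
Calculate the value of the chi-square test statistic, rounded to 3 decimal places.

22.919

cat         O        E   (O−E)²/E
0          25       20     1.2500
1          65       74     1.0946
2          67       62     0.4032
3           4       13     6.2308
4          72       50     9.6800
5          12       21     3.8571
6+         57       62     0.4032
Sum = 22.919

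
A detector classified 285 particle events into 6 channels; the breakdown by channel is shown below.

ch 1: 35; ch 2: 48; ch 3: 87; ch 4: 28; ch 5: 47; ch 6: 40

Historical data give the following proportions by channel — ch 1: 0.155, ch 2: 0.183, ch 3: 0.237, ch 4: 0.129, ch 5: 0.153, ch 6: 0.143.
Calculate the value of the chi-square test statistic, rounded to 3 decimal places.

Expected counts E_i = n·p_i: 285×0.155 = 44.175, 285×0.183 = 52.155, 285×0.237 = 67.545, 285×0.129 = 36.765, 285×0.153 = 43.605, 285×0.143 = 40.755.
cat         O        E   (O−E)²/E
ch 1       35   44.175     1.9056
ch 2       48   52.155     0.3310
ch 3       87   67.545     5.6036
ch 4       28   36.765     2.0896
ch 5       47   43.605     0.2643
ch 6       40   40.755     0.0140
Sum = 10.208

10.208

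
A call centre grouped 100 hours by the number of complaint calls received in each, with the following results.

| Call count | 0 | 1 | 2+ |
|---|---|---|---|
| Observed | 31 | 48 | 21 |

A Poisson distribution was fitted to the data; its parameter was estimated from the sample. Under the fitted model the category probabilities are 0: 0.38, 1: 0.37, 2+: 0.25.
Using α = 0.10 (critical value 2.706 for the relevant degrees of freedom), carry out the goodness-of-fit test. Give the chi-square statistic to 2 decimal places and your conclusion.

Expected counts E_i = n·p_i: 100×0.38 = 38, 100×0.37 = 37, 100×0.25 = 25.
χ² = (31−38)²/38 + (48−37)²/37 + (21−25)²/25
   = 1.289 + 3.270 + 0.640
Sum = 5.20
df = 1. Since 5.20 > 2.706, we reject H₀.

5.20; reject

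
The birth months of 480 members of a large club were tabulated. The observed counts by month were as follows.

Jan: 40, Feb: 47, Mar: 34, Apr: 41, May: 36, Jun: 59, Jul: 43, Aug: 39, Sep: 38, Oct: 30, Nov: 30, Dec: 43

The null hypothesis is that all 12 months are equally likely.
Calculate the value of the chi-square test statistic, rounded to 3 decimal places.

Under H₀ each category has probability 1/12, so each expected count is 480/12 = 40.
χ² = (40−40)²/40 + (47−40)²/40 + (34−40)²/40 + (41−40)²/40 + (36−40)²/40 + (59−40)²/40 + (43−40)²/40 + (39−40)²/40 + (38−40)²/40 + (30−40)²/40 + (30−40)²/40 + (43−40)²/40
   = 0.0000 + 1.2250 + 0.9000 + 0.0250 + 0.4000 + 9.0250 + 0.2250 + 0.0250 + 0.1000 + 2.5000 + 2.5000 + 0.2250
Sum = 17.150

17.150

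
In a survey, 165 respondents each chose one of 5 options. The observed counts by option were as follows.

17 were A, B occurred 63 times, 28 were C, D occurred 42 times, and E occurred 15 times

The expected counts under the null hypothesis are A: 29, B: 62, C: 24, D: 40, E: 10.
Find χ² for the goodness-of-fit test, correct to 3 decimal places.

8.248

A: (17 − 29)²/29 = 144/29 = 4.9655
B: (63 − 62)²/62 = 1/62 = 0.0161
C: (28 − 24)²/24 = 16/24 = 0.6667
D: (42 − 40)²/40 = 4/40 = 0.1000
E: (15 − 10)²/10 = 25/10 = 2.5000
Sum = 8.248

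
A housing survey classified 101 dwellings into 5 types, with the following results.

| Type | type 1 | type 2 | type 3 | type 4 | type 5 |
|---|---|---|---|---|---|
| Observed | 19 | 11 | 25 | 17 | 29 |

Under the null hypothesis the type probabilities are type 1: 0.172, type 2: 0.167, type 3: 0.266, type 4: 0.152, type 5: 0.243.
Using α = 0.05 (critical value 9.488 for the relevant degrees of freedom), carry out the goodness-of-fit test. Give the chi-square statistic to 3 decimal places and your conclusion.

Expected counts E_i = n·p_i: 101×0.172 = 17.372, 101×0.167 = 16.867, 101×0.266 = 26.866, 101×0.152 = 15.352, 101×0.243 = 24.543.
cat         O        E   (O−E)²/E
type 1     19   17.372     0.1526
type 2     11   16.867     2.0408
type 3     25   26.866     0.1296
type 4     17   15.352     0.1769
type 5     29   24.543     0.8094
Sum = 3.309
df = 4. Since 3.309 < 9.488, we do not reject H₀.

3.309; do not reject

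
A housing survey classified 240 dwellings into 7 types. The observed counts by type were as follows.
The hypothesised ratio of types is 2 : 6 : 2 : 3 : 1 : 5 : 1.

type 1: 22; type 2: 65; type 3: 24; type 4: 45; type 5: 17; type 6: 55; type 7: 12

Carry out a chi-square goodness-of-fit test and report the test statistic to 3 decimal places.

5.597

Ratio total = 20. Expected counts: 240×2/20 = 24, 240×6/20 = 72, 240×2/20 = 24, 240×3/20 = 36, 240×1/20 = 12, 240×5/20 = 60, 240×1/20 = 12.
χ² = (22−24)²/24 + (65−72)²/72 + (24−24)²/24 + (45−36)²/36 + (17−12)²/12 + (55−60)²/60 + (12−12)²/12
   = 0.1667 + 0.6806 + 0.0000 + 2.2500 + 2.0833 + 0.4167 + 0.0000
Sum = 5.597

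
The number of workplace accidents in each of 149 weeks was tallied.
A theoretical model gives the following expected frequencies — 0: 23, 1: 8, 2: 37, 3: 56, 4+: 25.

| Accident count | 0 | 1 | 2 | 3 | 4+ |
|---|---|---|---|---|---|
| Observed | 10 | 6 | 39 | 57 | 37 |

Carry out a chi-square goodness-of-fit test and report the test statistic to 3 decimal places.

cat         O        E   (O−E)²/E
0          10       23     7.3478
1           6        8     0.5000
2          39       37     0.1081
3          57       56     0.0179
4+         37       25     5.7600
Sum = 13.734

13.734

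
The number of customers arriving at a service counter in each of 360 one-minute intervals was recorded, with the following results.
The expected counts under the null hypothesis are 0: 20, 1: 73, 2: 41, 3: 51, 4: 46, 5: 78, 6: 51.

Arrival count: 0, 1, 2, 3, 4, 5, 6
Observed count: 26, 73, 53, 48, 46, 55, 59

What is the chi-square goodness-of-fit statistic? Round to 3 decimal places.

cat         O        E   (O−E)²/E
0          26       20     1.8000
1          73       73     0.0000
2          53       41     3.5122
3          48       51     0.1765
4          46       46     0.0000
5          55       78     6.7821
6          59       51     1.2549
Sum = 13.526

13.526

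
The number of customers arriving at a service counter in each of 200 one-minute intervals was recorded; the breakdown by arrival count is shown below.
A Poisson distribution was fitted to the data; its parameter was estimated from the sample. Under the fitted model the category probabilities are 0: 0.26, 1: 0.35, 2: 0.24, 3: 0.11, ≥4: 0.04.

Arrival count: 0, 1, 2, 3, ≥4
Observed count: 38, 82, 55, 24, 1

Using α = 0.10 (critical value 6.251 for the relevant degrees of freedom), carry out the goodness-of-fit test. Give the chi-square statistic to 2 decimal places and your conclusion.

13.15; reject

Expected counts E_i = n·p_i: 200×0.26 = 52, 200×0.35 = 70, 200×0.24 = 48, 200×0.11 = 22, 200×0.04 = 8.
χ² = (38−52)²/52 + (82−70)²/70 + (55−48)²/48 + (24−22)²/22 + (1−8)²/8
   = 3.769 + 2.057 + 1.021 + 0.182 + 6.125
Sum = 13.15
df = 3. Since 13.15 > 6.251, we reject H₀.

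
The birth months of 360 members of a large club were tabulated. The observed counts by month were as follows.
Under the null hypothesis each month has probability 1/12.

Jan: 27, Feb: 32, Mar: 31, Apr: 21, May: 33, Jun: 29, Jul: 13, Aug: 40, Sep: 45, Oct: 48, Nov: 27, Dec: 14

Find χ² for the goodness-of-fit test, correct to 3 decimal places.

43.600

Under H₀ each category has probability 1/12, so each expected count is 360/12 = 30.
Jan: (27 − 30)²/30 = 9/30 = 0.3000
Feb: (32 − 30)²/30 = 4/30 = 0.1333
Mar: (31 − 30)²/30 = 1/30 = 0.0333
Apr: (21 − 30)²/30 = 81/30 = 2.7000
May: (33 − 30)²/30 = 9/30 = 0.3000
Jun: (29 − 30)²/30 = 1/30 = 0.0333
Jul: (13 − 30)²/30 = 289/30 = 9.6333
Aug: (40 − 30)²/30 = 100/30 = 3.3333
Sep: (45 − 30)²/30 = 225/30 = 7.5000
Oct: (48 − 30)²/30 = 324/30 = 10.8000
Nov: (27 − 30)²/30 = 9/30 = 0.3000
Dec: (14 − 30)²/30 = 256/30 = 8.5333
Sum = 43.600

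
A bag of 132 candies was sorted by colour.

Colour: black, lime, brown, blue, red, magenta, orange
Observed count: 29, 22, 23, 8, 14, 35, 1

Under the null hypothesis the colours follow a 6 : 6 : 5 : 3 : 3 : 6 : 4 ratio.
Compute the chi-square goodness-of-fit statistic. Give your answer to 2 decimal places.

22.43

Ratio total = 33. Expected counts: 132×6/33 = 24, 132×6/33 = 24, 132×5/33 = 20, 132×3/33 = 12, 132×3/33 = 12, 132×6/33 = 24, 132×4/33 = 16.
χ² = (29−24)²/24 + (22−24)²/24 + (23−20)²/20 + (8−12)²/12 + (14−12)²/12 + (35−24)²/24 + (1−16)²/16
   = 1.042 + 0.167 + 0.450 + 1.333 + 0.333 + 5.042 + 14.063
Sum = 22.43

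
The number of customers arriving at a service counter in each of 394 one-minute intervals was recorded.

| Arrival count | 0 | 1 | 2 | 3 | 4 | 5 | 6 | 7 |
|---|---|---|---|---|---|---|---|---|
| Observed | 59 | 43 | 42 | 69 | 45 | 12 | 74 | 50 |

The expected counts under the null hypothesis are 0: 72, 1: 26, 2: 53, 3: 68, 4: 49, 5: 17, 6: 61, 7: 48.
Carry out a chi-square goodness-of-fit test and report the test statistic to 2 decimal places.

0: (59 − 72)²/72 = 169/72 = 2.347
1: (43 − 26)²/26 = 289/26 = 11.115
2: (42 − 53)²/53 = 121/53 = 2.283
3: (69 − 68)²/68 = 1/68 = 0.015
4: (45 − 49)²/49 = 16/49 = 0.327
5: (12 − 17)²/17 = 25/17 = 1.471
6: (74 − 61)²/61 = 169/61 = 2.770
7: (50 − 48)²/48 = 4/48 = 0.083
Sum = 20.41

20.41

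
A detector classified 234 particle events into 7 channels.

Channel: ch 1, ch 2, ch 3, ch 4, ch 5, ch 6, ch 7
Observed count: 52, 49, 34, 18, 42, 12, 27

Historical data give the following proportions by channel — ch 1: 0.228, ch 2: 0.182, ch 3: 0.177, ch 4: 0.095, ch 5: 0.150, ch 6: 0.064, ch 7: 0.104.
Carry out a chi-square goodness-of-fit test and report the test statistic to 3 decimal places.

5.373

Expected counts E_i = n·p_i: 234×0.228 = 53.352, 234×0.182 = 42.588, 234×0.177 = 41.418, 234×0.095 = 22.23, 234×0.150 = 35.1, 234×0.064 = 14.976, 234×0.104 = 24.336.
χ² = (52−53.352)²/53.352 + (49−42.588)²/42.588 + (34−41.418)²/41.418 + (18−22.23)²/22.23 + (42−35.1)²/35.1 + (12−14.976)²/14.976 + (27−24.336)²/24.336
   = 0.0343 + 0.9654 + 1.3286 + 0.8049 + 1.3564 + 0.5914 + 0.2916
Sum = 5.373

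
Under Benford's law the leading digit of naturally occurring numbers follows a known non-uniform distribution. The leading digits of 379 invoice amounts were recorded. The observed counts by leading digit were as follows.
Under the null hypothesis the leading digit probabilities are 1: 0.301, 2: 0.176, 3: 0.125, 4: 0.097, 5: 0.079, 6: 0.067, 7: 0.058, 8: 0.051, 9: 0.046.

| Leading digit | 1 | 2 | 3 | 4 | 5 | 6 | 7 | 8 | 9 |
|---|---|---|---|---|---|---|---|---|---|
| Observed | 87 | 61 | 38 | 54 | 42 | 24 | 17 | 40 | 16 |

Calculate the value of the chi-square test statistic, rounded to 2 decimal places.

45.14

Expected counts E_i = n·p_i: 379×0.301 = 114.079, 379×0.176 = 66.704, 379×0.125 = 47.375, 379×0.097 = 36.763, 379×0.079 = 29.941, 379×0.067 = 25.393, 379×0.058 = 21.982, 379×0.051 = 19.329, 379×0.046 = 17.434.
χ² = (87−114.079)²/114.079 + (61−66.704)²/66.704 + (38−47.375)²/47.375 + (54−36.763)²/36.763 + (42−29.941)²/29.941 + (24−25.393)²/25.393 + (17−21.982)²/21.982 + (40−19.329)²/19.329 + (16−17.434)²/17.434
   = 6.428 + 0.488 + 1.855 + 8.082 + 4.857 + 0.076 + 1.129 + 22.106 + 0.118
Sum = 45.14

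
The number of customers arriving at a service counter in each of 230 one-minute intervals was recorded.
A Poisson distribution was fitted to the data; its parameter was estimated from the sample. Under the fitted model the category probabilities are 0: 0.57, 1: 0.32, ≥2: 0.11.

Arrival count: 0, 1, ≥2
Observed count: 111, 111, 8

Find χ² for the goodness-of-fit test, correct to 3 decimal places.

Expected counts E_i = n·p_i: 230×0.57 = 131.1, 230×0.32 = 73.6, 230×0.11 = 25.3.
χ² = (111−131.1)²/131.1 + (111−73.6)²/73.6 + (8−25.3)²/25.3
   = 3.0817 + 19.0049 + 11.8296
Sum = 33.916

33.916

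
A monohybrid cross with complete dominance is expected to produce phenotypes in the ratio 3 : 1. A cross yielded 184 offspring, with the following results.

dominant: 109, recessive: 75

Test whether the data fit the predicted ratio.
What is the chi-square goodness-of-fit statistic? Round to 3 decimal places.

Ratio total = 4. Expected counts: 184×3/4 = 138, 184×1/4 = 46.
dominant: (109 − 138)²/138 = 841/138 = 6.0942
recessive: (75 − 46)²/46 = 841/46 = 18.2826
Sum = 24.377

24.377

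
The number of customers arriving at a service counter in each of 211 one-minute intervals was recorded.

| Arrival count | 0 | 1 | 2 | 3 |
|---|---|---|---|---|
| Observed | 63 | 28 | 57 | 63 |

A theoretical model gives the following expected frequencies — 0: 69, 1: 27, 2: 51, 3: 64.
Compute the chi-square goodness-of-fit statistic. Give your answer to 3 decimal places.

1.280

0: (63 − 69)²/69 = 36/69 = 0.5217
1: (28 − 27)²/27 = 1/27 = 0.0370
2: (57 − 51)²/51 = 36/51 = 0.7059
3: (63 − 64)²/64 = 1/64 = 0.0156
Sum = 1.280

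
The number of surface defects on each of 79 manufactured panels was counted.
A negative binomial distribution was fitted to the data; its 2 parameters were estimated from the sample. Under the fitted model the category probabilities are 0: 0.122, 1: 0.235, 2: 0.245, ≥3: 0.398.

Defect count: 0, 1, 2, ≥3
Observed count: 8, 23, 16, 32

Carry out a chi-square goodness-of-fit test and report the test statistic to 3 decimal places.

Expected counts E_i = n·p_i: 79×0.122 = 9.638, 79×0.235 = 18.565, 79×0.245 = 19.355, 79×0.398 = 31.442.
0: (8 − 9.638)²/9.638 = 2.683044/9.638 = 0.2784
1: (23 − 18.565)²/18.565 = 19.669225/18.565 = 1.0595
2: (16 − 19.355)²/19.355 = 11.256025/19.355 = 0.5816
≥3: (32 − 31.442)²/31.442 = 0.311364/31.442 = 0.0099
Sum = 1.929

1.929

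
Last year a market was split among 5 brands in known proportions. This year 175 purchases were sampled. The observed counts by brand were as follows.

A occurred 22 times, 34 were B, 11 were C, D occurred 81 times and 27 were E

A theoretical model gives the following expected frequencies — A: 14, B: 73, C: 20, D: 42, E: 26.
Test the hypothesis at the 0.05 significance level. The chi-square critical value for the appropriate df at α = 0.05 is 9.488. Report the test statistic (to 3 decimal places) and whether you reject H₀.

65.710; reject

A: (22 − 14)²/14 = 64/14 = 4.5714
B: (34 − 73)²/73 = 1521/73 = 20.8356
C: (11 − 20)²/20 = 81/20 = 4.0500
D: (81 − 42)²/42 = 1521/42 = 36.2143
E: (27 − 26)²/26 = 1/26 = 0.0385
Sum = 65.710
df = 4. Since 65.710 > 9.488, we reject H₀.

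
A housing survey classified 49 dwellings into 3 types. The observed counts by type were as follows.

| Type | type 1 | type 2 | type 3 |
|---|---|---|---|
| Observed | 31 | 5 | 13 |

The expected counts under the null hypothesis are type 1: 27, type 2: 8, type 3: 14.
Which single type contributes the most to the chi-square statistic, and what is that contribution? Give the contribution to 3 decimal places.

type 1: (31 − 27)²/27 = 16/27 = 0.5926
type 2: (5 − 8)²/8 = 9/8 = 1.1250
type 3: (13 − 14)²/14 = 1/14 = 0.0714
The largest term is for type 2: 1.125.

type 2, 1.125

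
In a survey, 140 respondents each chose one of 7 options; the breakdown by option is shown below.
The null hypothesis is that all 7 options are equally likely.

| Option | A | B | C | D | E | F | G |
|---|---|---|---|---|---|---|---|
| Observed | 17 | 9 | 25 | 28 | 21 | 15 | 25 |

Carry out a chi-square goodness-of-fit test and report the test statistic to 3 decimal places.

Under H₀ each category has probability 1/7, so each expected count is 140/7 = 20.
cat         O        E   (O−E)²/E
A          17       20     0.4500
B           9       20     6.0500
C          25       20     1.2500
D          28       20     3.2000
E          21       20     0.0500
F          15       20     1.2500
G          25       20     1.2500
Sum = 13.500

13.500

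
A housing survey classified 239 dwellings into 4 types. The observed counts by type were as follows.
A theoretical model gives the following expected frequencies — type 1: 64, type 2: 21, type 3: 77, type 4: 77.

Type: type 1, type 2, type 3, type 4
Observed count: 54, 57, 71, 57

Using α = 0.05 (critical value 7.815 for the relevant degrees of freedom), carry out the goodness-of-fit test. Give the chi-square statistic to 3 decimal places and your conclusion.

cat         O        E   (O−E)²/E
type 1     54       64     1.5625
type 2     57       21    61.7143
type 3     71       77     0.4675
type 4     57       77     5.1948
Sum = 68.939
df = 3. Since 68.939 > 7.815, we reject H₀.

68.939; reject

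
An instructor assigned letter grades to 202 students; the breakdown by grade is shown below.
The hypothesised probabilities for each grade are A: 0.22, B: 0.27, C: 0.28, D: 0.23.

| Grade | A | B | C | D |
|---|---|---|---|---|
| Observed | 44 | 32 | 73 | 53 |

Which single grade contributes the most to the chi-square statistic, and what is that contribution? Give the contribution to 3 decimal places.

B, 9.315

Expected counts E_i = n·p_i: 202×0.22 = 44.44, 202×0.27 = 54.54, 202×0.28 = 56.56, 202×0.23 = 46.46.
χ² = (44−44.44)²/44.44 + (32−54.54)²/54.54 + (73−56.56)²/56.56 + (53−46.46)²/46.46
   = 0.0044 + 9.3152 + 4.7785 + 0.9206
The largest term is for B: 9.315.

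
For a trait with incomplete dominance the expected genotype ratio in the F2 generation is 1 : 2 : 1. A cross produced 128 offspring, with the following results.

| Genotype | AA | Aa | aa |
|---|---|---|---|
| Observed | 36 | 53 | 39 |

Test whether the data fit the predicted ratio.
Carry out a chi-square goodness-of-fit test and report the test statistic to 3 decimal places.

Ratio total = 4. Expected counts: 128×1/4 = 32, 128×2/4 = 64, 128×1/4 = 32.
AA: (36 − 32)²/32 = 16/32 = 0.5000
Aa: (53 − 64)²/64 = 121/64 = 1.8906
aa: (39 − 32)²/32 = 49/32 = 1.5313
Sum = 3.922

3.922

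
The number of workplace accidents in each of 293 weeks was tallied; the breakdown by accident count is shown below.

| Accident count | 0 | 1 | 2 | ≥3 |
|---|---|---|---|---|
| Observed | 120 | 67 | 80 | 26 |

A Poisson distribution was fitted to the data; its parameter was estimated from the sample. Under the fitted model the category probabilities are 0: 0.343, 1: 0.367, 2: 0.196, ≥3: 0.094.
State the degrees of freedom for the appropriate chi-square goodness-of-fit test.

2

There are k = 4 categories and 1 parameter estimated from the data, so df = 4 − 1 − 1 = 2.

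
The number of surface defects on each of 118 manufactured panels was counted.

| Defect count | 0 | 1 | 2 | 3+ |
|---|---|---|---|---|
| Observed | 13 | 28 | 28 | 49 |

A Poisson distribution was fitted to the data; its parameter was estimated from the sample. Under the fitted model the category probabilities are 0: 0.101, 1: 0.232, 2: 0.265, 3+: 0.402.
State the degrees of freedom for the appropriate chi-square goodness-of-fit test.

2

There are k = 4 categories and 1 parameter estimated from the data, so df = 4 − 1 − 1 = 2.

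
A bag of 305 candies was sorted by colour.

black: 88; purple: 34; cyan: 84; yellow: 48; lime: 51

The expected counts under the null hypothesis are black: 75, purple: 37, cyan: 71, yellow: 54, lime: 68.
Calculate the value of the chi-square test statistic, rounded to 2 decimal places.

9.79

black: (88 − 75)²/75 = 169/75 = 2.253
purple: (34 − 37)²/37 = 9/37 = 0.243
cyan: (84 − 71)²/71 = 169/71 = 2.380
yellow: (48 − 54)²/54 = 36/54 = 0.667
lime: (51 − 68)²/68 = 289/68 = 4.250
Sum = 9.79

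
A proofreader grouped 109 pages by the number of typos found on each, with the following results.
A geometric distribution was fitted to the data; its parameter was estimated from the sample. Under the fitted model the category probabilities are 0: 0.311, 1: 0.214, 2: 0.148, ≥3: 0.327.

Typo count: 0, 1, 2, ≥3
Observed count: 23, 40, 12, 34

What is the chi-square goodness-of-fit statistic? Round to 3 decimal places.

16.557

Expected counts E_i = n·p_i: 109×0.311 = 33.899, 109×0.214 = 23.326, 109×0.148 = 16.132, 109×0.327 = 35.643.
0: (23 − 33.899)²/33.899 = 118.788201/33.899 = 3.5042
1: (40 − 23.326)²/23.326 = 278.022276/23.326 = 11.9190
2: (12 − 16.132)²/16.132 = 17.073424/16.132 = 1.0584
≥3: (34 − 35.643)²/35.643 = 2.699449/35.643 = 0.0757
Sum = 16.557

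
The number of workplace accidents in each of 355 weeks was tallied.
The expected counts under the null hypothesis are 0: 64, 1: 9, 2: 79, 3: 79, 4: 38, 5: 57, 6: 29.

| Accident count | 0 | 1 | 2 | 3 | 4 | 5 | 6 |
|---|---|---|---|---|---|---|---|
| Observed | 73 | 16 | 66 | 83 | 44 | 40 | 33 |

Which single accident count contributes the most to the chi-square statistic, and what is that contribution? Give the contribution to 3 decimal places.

χ² = (73−64)²/64 + (16−9)²/9 + (66−79)²/79 + (83−79)²/79 + (44−38)²/38 + (40−57)²/57 + (33−29)²/29
   = 1.2656 + 5.4444 + 2.1392 + 0.2025 + 0.9474 + 5.0702 + 0.5517
The largest term is for 1: 5.444.

1, 5.444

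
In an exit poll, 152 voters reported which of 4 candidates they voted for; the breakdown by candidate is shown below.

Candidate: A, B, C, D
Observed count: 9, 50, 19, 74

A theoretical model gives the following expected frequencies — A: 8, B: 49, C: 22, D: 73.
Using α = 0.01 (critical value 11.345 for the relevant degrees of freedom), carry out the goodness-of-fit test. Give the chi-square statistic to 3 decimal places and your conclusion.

0.568; do not reject

A: (9 − 8)²/8 = 1/8 = 0.1250
B: (50 − 49)²/49 = 1/49 = 0.0204
C: (19 − 22)²/22 = 9/22 = 0.4091
D: (74 − 73)²/73 = 1/73 = 0.0137
Sum = 0.568
df = 3. Since 0.568 < 11.345, we do not reject H₀.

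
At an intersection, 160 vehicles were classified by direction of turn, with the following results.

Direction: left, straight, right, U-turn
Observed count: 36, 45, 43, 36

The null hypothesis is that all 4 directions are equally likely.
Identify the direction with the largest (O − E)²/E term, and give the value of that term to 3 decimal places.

straight, 0.625

Under H₀ each category has probability 1/4, so each expected count is 160/4 = 40.
cat           O        E   (O−E)²/E
left         36       40     0.4000
straight     45       40     0.6250
right        43       40     0.2250
U-turn       36       40     0.4000
The largest term is for straight: 0.625.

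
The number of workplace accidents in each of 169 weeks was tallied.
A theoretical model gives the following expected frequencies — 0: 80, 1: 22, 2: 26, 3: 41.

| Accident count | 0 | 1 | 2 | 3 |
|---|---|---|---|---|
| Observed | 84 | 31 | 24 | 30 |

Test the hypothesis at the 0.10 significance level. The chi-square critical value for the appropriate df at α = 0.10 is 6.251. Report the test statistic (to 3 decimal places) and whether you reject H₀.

χ² = (84−80)²/80 + (31−22)²/22 + (24−26)²/26 + (30−41)²/41
   = 0.2000 + 3.6818 + 0.1538 + 2.9512
Sum = 6.987
df = 3. Since 6.987 > 6.251, we reject H₀.

6.987; reject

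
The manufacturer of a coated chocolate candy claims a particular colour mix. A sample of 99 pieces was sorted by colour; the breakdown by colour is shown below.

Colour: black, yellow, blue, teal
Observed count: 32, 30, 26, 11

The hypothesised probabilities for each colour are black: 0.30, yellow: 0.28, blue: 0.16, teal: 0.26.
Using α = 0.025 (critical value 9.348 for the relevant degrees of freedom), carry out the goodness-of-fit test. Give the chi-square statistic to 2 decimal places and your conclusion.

Expected counts E_i = n·p_i: 99×0.30 = 29.7, 99×0.28 = 27.72, 99×0.16 = 15.84, 99×0.26 = 25.74.
χ² = (32−29.7)²/29.7 + (30−27.72)²/27.72 + (26−15.84)²/15.84 + (11−25.74)²/25.74
   = 0.178 + 0.188 + 6.517 + 8.441
Sum = 15.32
df = 3. Since 15.32 > 9.348, we reject H₀.

15.32; reject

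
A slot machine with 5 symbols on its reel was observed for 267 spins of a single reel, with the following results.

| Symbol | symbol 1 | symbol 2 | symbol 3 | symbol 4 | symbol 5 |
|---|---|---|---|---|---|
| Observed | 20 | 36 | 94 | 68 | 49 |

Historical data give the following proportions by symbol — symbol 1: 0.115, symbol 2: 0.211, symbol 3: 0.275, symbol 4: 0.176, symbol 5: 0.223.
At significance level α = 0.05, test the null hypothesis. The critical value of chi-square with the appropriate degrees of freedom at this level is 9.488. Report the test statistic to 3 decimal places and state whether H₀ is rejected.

28.097; reject

Expected counts E_i = n·p_i: 267×0.115 = 30.705, 267×0.211 = 56.337, 267×0.275 = 73.425, 267×0.176 = 46.992, 267×0.223 = 59.541.
symbol 1: (20 − 30.705)²/30.705 = 114.597025/30.705 = 3.7322
symbol 2: (36 − 56.337)²/56.337 = 413.593569/56.337 = 7.3414
symbol 3: (94 − 73.425)²/73.425 = 423.330625/73.425 = 5.7655
symbol 4: (68 − 46.992)²/46.992 = 441.336064/46.992 = 9.3917
symbol 5: (49 − 59.541)²/59.541 = 111.112681/59.541 = 1.8662
Sum = 28.097
df = 4. Since 28.097 > 9.488, we reject H₀.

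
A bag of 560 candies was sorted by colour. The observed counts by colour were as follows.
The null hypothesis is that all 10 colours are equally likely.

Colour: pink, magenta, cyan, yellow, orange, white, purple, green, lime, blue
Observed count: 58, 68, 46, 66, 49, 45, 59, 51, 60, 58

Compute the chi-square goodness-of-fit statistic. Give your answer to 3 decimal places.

10.214

Under H₀ each category has probability 1/10, so each expected count is 560/10 = 56.
cat          O        E   (O−E)²/E
pink        58       56     0.0714
magenta     68       56     2.5714
cyan        46       56     1.7857
yellow      66       56     1.7857
orange      49       56     0.8750
white       45       56     2.1607
purple      59       56     0.1607
green       51       56     0.4464
lime        60       56     0.2857
blue        58       56     0.0714
Sum = 10.214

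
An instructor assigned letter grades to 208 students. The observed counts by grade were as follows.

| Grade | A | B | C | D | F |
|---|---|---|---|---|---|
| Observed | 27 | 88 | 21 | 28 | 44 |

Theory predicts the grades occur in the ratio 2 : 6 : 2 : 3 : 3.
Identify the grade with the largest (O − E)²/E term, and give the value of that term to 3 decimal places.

Ratio total = 16. Expected counts: 208×2/16 = 26, 208×6/16 = 78, 208×2/16 = 26, 208×3/16 = 39, 208×3/16 = 39.
χ² = (27−26)²/26 + (88−78)²/78 + (21−26)²/26 + (28−39)²/39 + (44−39)²/39
   = 0.0385 + 1.2821 + 0.9615 + 3.1026 + 0.6410
The largest term is for D: 3.103.

D, 3.103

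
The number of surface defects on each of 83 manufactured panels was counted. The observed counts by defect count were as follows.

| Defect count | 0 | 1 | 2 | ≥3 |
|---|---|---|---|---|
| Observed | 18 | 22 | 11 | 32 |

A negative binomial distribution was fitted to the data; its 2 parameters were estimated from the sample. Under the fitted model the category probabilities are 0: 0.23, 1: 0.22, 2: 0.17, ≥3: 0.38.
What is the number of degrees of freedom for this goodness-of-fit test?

There are k = 4 categories and 2 parameters estimated from the data, so df = 4 − 1 − 2 = 1.

1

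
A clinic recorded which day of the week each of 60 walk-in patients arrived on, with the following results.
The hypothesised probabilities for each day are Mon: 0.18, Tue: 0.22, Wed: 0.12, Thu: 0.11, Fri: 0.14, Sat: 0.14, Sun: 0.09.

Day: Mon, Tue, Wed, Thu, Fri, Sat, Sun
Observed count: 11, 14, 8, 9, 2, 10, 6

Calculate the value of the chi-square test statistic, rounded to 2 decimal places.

Expected counts E_i = n·p_i: 60×0.18 = 10.8, 60×0.22 = 13.2, 60×0.12 = 7.2, 60×0.11 = 6.6, 60×0.14 = 8.4, 60×0.14 = 8.4, 60×0.09 = 5.4.
cat         O        E   (O−E)²/E
Mon        11     10.8      0.004
Tue        14     13.2      0.048
Wed         8      7.2      0.089
Thu         9      6.6      0.873
Fri         2      8.4      4.876
Sat        10      8.4      0.305
Sun         6      5.4      0.067
Sum = 6.26

6.26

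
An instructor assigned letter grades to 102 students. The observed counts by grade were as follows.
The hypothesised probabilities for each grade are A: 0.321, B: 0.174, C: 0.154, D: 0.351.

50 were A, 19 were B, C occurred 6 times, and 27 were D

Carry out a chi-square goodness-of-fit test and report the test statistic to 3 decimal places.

17.349

Expected counts E_i = n·p_i: 102×0.321 = 32.742, 102×0.174 = 17.748, 102×0.154 = 15.708, 102×0.351 = 35.802.
cat         O        E   (O−E)²/E
A          50   32.742     9.0965
B          19   17.748     0.0883
C           6   15.708     5.9998
D          27   35.802     2.1640
Sum = 17.349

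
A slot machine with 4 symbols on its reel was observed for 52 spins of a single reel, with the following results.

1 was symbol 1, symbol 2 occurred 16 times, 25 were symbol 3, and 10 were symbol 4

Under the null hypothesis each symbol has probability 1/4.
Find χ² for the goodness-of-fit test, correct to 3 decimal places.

23.538

Expected count for each of the 4 categories: 52/4 = 13.
χ² = (1−13)²/13 + (16−13)²/13 + (25−13)²/13 + (10−13)²/13
   = 11.0769 + 0.6923 + 11.0769 + 0.6923
Sum = 23.538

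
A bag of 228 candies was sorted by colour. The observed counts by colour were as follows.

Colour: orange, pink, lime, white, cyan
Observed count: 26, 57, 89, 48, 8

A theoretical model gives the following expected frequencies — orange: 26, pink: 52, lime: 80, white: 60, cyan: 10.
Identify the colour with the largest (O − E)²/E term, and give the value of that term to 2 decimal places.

white, 2.40

cat         O        E   (O−E)²/E
orange     26       26      0.000
pink       57       52      0.481
lime       89       80      1.013
white      48       60      2.400
cyan        8       10      0.400
The largest term is for white: 2.40.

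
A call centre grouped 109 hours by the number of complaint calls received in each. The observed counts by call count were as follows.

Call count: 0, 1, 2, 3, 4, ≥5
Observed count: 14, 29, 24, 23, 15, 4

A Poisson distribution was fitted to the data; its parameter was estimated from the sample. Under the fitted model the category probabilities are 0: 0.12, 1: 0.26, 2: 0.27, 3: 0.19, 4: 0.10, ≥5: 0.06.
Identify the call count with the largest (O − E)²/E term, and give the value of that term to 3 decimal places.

Expected counts E_i = n·p_i: 109×0.12 = 13.08, 109×0.26 = 28.34, 109×0.27 = 29.43, 109×0.19 = 20.71, 109×0.10 = 10.9, 109×0.06 = 6.54.
χ² = (14−13.08)²/13.08 + (29−28.34)²/28.34 + (24−29.43)²/29.43 + (23−20.71)²/20.71 + (15−10.9)²/10.9 + (4−6.54)²/6.54
   = 0.0647 + 0.0154 + 1.0019 + 0.2532 + 1.5422 + 0.9865
The largest term is for 4: 1.542.

4, 1.542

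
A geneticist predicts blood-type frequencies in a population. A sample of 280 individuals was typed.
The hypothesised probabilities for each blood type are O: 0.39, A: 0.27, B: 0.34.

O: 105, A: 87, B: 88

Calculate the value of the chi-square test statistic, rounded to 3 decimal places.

2.425

Expected counts E_i = n·p_i: 280×0.39 = 109.2, 280×0.27 = 75.6, 280×0.34 = 95.2.
O: (105 − 109.2)²/109.2 = 17.64/109.2 = 0.1615
A: (87 − 75.6)²/75.6 = 129.96/75.6 = 1.7190
B: (88 − 95.2)²/95.2 = 51.84/95.2 = 0.5445
Sum = 2.425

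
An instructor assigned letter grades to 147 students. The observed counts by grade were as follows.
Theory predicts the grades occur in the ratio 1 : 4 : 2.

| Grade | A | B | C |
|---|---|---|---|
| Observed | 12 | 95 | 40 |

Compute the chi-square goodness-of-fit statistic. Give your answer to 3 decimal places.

Ratio total = 7. Expected counts: 147×1/7 = 21, 147×4/7 = 84, 147×2/7 = 42.
χ² = (12−21)²/21 + (95−84)²/84 + (40−42)²/42
   = 3.8571 + 1.4405 + 0.0952
Sum = 5.393

5.393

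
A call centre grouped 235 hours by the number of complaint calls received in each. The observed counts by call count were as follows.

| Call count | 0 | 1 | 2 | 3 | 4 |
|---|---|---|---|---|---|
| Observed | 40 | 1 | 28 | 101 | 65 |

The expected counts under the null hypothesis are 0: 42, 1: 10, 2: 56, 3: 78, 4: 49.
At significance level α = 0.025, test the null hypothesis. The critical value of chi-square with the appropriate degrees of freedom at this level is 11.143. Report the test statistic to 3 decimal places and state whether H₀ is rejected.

0: (40 − 42)²/42 = 4/42 = 0.0952
1: (1 − 10)²/10 = 81/10 = 8.1000
2: (28 − 56)²/56 = 784/56 = 14.0000
3: (101 − 78)²/78 = 529/78 = 6.7821
4: (65 − 49)²/49 = 256/49 = 5.2245
Sum = 34.202
df = 4. Since 34.202 > 11.143, we reject H₀.

34.202; reject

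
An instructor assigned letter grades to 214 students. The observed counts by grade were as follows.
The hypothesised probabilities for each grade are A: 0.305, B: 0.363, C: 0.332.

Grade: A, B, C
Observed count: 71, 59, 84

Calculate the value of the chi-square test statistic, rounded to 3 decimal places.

Expected counts E_i = n·p_i: 214×0.305 = 65.27, 214×0.363 = 77.682, 214×0.332 = 71.048.
cat         O        E   (O−E)²/E
A          71    65.27     0.5030
B          59   77.682     4.4929
C          84   71.048     2.3611
Sum = 7.357

7.357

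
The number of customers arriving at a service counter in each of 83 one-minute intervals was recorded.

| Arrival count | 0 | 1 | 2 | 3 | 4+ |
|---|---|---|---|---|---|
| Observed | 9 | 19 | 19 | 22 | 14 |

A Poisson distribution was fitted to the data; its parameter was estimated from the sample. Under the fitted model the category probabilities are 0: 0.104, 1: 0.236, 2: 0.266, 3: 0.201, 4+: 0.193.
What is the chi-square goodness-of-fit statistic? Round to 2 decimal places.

Expected counts E_i = n·p_i: 83×0.104 = 8.632, 83×0.236 = 19.588, 83×0.266 = 22.078, 83×0.201 = 16.683, 83×0.193 = 16.019.
cat         O        E   (O−E)²/E
0           9    8.632      0.016
1          19   19.588      0.018
2          19   22.078      0.429
3          22   16.683      1.695
4+         14   16.019      0.254
Sum = 2.41

2.41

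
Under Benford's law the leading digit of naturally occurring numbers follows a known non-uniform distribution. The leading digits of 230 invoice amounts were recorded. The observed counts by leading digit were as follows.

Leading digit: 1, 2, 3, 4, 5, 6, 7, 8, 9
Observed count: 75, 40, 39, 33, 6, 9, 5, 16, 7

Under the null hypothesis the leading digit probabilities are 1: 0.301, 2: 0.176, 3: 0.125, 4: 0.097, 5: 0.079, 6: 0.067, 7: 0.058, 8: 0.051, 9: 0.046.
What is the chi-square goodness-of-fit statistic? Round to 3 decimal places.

28.061

Expected counts E_i = n·p_i: 230×0.301 = 69.23, 230×0.176 = 40.48, 230×0.125 = 28.75, 230×0.097 = 22.31, 230×0.079 = 18.17, 230×0.067 = 15.41, 230×0.058 = 13.34, 230×0.051 = 11.73, 230×0.046 = 10.58.
cat         O        E   (O−E)²/E
1          75    69.23     0.4809
2          40    40.48     0.0057
3          39    28.75     3.6543
4          33    22.31     5.1222
5           6    18.17     8.1513
6           9    15.41     2.6663
7           5    13.34     5.2141
8          16    11.73     1.5544
9           7    10.58     1.2114
Sum = 28.061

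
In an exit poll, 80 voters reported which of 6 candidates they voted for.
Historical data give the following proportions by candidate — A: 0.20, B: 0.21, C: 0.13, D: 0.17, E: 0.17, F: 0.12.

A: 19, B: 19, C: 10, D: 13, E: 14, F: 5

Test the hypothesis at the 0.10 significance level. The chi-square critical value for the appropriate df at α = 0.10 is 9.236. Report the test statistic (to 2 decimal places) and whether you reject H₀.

3.11; do not reject

Expected counts E_i = n·p_i: 80×0.20 = 16, 80×0.21 = 16.8, 80×0.13 = 10.4, 80×0.17 = 13.6, 80×0.17 = 13.6, 80×0.12 = 9.6.
A: (19 − 16)²/16 = 9/16 = 0.563
B: (19 − 16.8)²/16.8 = 4.84/16.8 = 0.288
C: (10 − 10.4)²/10.4 = 0.16/10.4 = 0.015
D: (13 − 13.6)²/13.6 = 0.36/13.6 = 0.026
E: (14 − 13.6)²/13.6 = 0.16/13.6 = 0.012
F: (5 − 9.6)²/9.6 = 21.16/9.6 = 2.204
Sum = 3.11
df = 5. Since 3.11 < 9.236, we do not reject H₀.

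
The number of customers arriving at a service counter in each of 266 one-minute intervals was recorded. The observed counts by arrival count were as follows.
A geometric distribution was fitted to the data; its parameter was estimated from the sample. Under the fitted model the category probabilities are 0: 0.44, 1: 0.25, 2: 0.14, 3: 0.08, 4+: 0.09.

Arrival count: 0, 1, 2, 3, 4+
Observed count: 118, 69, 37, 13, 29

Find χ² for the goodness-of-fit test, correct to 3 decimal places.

Expected counts E_i = n·p_i: 266×0.44 = 117.04, 266×0.25 = 66.5, 266×0.14 = 37.24, 266×0.08 = 21.28, 266×0.09 = 23.94.
cat         O        E   (O−E)²/E
0         118   117.04     0.0079
1          69     66.5     0.0940
2          37    37.24     0.0015
3          13    21.28     3.2217
4+         29    23.94     1.0695
Sum = 4.395

4.395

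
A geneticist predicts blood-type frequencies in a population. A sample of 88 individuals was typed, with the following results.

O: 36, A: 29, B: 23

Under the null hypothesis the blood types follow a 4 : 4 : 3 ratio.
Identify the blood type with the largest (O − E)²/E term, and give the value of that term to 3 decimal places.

Ratio total = 11. Expected counts: 88×4/11 = 32, 88×4/11 = 32, 88×3/11 = 24.
cat         O        E   (O−E)²/E
O          36       32     0.5000
A          29       32     0.2813
B          23       24     0.0417
The largest term is for O: 0.500.

O, 0.500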